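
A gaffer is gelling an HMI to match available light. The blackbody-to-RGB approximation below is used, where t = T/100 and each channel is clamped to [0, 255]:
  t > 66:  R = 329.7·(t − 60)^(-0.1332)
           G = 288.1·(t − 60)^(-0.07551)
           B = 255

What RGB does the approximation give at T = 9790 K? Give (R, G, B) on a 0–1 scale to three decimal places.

t = 9790/100 = 97.9; the t > 66 branch applies.
R = 329.7·(97.9 − 60)^(-0.1332) = 329.7·37.9^(-0.1332) = 329.7·0.61621 = 203.163.
G = 288.1·(97.9 − 60)^(-0.07551) = 288.1·37.9^(-0.07551) = 288.1·0.75997 = 218.948.
B = 255 by definition for t > 66.
Dividing each by 255: (0.7967, 0.8586, 1.0000) → (0.797, 0.859, 1.000).

(0.797, 0.859, 1.000)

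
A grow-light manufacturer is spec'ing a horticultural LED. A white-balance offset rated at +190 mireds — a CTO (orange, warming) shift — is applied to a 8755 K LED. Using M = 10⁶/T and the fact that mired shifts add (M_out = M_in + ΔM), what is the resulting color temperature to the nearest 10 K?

M_in = 10⁶/8755 = 114.22 mireds.
M_out = 114.22 + (+190) = 304.22 mireds.
T_out = 10⁶/304.22 = 3287.1 K → 3290 K.

3290 K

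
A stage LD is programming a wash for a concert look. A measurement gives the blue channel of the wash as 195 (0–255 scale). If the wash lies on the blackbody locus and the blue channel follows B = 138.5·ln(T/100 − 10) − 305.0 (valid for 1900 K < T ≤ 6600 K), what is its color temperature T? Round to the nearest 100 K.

ln(t − 10) = (195 + 305.0) / 138.5 = 3.6101.
t − 10 = e^3.6101 = 36.970, so t = 46.970.
T = 100·t = 4697 K → 4700 K to the nearest 100 K.

4700 K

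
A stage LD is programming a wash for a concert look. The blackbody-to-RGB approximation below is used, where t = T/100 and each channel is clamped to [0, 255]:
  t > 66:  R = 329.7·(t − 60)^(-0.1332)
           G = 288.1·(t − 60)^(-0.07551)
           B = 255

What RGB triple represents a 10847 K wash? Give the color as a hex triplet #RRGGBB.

t = 10847/100 = 108.47; the t > 66 branch applies.
R = 329.7·(108.47 − 60)^(-0.1332) = 329.7·48.47^(-0.1332) = 329.7·0.59634 = 196.614.
G = 288.1·(108.47 − 60)^(-0.07551) = 288.1·48.47^(-0.07551) = 288.1·0.74598 = 214.918.
B = 255 by definition for t > 66.
Rounded: (197, 215, 255).
In hex: #C5D7FF.

#C5D7FF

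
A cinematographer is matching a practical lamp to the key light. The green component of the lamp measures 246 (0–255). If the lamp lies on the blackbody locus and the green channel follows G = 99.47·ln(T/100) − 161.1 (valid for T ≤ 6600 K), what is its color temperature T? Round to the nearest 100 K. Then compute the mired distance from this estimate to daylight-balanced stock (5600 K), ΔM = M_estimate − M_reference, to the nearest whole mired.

-12 mireds

ln t = (246 + 161.1) / 99.47 = 4.0927.
t = e^4.0927 = 59.901.
T = 100·t = 5990 K → 6000 K to the nearest 100 K.
M_estimate = 10⁶/6000 = 166.67; M_reference = 10⁶/5600 = 178.57.
ΔM = 166.67 − 178.57 = -11.90 → -12 mireds.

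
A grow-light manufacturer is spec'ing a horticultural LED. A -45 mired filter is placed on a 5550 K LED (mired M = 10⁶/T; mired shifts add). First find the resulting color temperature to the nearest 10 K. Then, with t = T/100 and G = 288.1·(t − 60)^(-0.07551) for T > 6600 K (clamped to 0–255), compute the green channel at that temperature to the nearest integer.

M_in = 10⁶/5550 = 180.18; M_out = 180.18 + (-45) = 135.18.
T_out = 10⁶/135.18 = 7397.5 K → 7400 K; t = 74.
G = 288.1·(74 − 60)^(-0.07551) = 288.1·14^(-0.07551) = 288.1·0.81932 = 236.047.
Rounded: 236.

236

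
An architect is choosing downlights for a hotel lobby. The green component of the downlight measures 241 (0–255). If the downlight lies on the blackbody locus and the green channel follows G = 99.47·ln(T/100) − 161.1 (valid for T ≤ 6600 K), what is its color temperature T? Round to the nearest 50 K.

ln t = (241 + 161.1) / 99.47 = 4.0424.
t = e^4.0424 = 56.964.
T = 100·t = 5696 K → 5700 K to the nearest 50 K.

5700 K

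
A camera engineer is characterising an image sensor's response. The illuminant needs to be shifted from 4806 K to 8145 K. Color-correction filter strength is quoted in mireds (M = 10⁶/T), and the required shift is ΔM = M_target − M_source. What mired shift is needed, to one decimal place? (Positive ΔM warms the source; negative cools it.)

M_source = 10⁶/4806 = 208.073; M_target = 10⁶/8145 = 122.775.
ΔM = 122.775 − 208.073 = -85.299 → -85.3 mireds, a cooling shift.

-85.3 mireds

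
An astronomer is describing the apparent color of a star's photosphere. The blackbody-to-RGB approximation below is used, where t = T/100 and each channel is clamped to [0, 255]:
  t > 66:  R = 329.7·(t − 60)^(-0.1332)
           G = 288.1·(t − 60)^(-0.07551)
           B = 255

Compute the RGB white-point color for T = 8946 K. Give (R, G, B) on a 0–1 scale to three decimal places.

(0.824, 0.875, 1.000)

t = 8946/100 = 89.46; the t > 66 branch applies.
R = 329.7·(89.46 − 60)^(-0.1332) = 329.7·29.46^(-0.1332) = 329.7·0.63723 = 210.096.
G = 288.1·(89.46 − 60)^(-0.07551) = 288.1·29.46^(-0.07551) = 288.1·0.77457 = 223.152.
B = 255 by definition for t > 66.
Dividing each by 255: (0.8239, 0.8751, 1.0000) → (0.824, 0.875, 1.000).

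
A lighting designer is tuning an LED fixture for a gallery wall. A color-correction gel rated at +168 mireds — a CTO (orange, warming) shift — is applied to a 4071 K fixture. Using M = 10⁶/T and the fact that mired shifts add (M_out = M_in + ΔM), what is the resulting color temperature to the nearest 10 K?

2420 K

M_in = 10⁶/4071 = 245.64 mireds.
M_out = 245.64 + (+168) = 413.64 mireds.
T_out = 10⁶/413.64 = 2417.6 K → 2420 K.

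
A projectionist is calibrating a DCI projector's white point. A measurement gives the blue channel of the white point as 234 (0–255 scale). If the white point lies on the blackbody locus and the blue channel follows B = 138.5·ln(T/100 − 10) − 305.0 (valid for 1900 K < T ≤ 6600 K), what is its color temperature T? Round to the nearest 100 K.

ln(t − 10) = (234 + 305.0) / 138.5 = 3.8917.
t − 10 = e^3.8917 = 48.994, so t = 58.994.
T = 100·t = 5899 K → 5900 K to the nearest 100 K.

5900 K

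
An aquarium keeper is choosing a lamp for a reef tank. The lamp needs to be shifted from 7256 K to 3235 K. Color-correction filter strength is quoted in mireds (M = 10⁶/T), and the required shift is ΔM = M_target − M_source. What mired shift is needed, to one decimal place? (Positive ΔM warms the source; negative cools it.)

+171.3 mireds

M_source = 10⁶/7256 = 137.817; M_target = 10⁶/3235 = 309.119.
ΔM = 309.119 − 137.817 = 171.302 → +171.3 mireds, a warming shift.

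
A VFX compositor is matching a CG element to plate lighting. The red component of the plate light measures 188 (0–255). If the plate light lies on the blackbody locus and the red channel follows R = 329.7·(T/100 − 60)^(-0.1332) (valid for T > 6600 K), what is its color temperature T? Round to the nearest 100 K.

12800 K

(t − 60)^(-0.1332) = 188/329.7 = 0.57022.
t − 60 = 0.57022^(1/-0.1332) = 0.57022^(-7.508) = 67.848, so t = 127.848.
T = 100·t = 12785 K → 12800 K to the nearest 100 K.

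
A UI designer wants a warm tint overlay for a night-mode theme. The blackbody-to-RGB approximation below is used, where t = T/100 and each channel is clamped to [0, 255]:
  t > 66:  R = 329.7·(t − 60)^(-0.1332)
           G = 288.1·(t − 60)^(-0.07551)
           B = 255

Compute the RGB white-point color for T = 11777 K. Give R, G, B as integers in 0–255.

R=192, G=212, B=255

t = 11777/100 = 117.77; the t > 66 branch applies.
R = 329.7·(117.77 − 60)^(-0.1332) = 329.7·57.77^(-0.1332) = 329.7·0.58256 = 192.070.
G = 288.1·(117.77 − 60)^(-0.07551) = 288.1·57.77^(-0.07551) = 288.1·0.73616 = 212.088.
B = 255 by definition for t > 66.
Rounded: (192, 212, 255).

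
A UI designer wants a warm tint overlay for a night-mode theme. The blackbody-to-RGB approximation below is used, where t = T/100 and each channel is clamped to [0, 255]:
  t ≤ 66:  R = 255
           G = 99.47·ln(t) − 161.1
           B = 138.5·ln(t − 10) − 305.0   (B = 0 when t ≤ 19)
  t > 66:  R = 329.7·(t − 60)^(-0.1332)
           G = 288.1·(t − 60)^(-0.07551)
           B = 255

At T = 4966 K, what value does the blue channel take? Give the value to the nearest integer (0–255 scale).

205

t = 4966/100 = 49.66; the t ≤ 66 branch applies.
B = 138.5·ln(49.66 − 10) − 305.0 = 138.5·ln 39.66 − 305.0 = 138.5·3.6803 − 305.0 = 204.728.
Rounded: 205.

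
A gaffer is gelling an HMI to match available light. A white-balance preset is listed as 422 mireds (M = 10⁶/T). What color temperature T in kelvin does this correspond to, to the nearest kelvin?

2370 K

T = 10⁶ / 422 = 2369.67 K → 2370 K.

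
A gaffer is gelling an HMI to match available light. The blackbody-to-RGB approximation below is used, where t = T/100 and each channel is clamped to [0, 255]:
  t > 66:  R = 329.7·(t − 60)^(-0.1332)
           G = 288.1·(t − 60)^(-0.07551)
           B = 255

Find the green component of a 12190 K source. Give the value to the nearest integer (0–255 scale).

t = 12190/100 = 121.9; the t > 66 branch applies.
G = 288.1·(121.9 − 60)^(-0.07551) = 288.1·61.9^(-0.07551) = 288.1·0.73233 = 210.986.
Rounded: 211.

211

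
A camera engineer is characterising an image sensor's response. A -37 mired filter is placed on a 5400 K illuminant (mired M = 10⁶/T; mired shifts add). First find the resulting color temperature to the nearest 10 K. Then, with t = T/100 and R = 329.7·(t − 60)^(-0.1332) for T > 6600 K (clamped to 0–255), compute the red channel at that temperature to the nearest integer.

252

M_in = 10⁶/5400 = 185.19; M_out = 185.19 + (-37) = 148.19.
T_out = 10⁶/148.19 = 6748.3 K → 6750 K; t = 67.5.
R = 329.7·(67.5 − 60)^(-0.1332) = 329.7·7.5^(-0.1332) = 329.7·0.76461 = 252.093.
Rounded: 252.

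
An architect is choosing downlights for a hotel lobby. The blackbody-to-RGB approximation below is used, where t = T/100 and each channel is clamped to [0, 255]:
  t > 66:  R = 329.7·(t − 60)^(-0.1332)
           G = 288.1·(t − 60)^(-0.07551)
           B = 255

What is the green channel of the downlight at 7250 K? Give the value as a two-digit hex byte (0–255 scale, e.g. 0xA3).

0xEE

t = 7250/100 = 72.5; the t > 66 branch applies.
G = 288.1·(72.5 − 60)^(-0.07551) = 288.1·12.5^(-0.07551) = 288.1·0.82637 = 238.076.
Rounded: 238; in hex, 0xEE.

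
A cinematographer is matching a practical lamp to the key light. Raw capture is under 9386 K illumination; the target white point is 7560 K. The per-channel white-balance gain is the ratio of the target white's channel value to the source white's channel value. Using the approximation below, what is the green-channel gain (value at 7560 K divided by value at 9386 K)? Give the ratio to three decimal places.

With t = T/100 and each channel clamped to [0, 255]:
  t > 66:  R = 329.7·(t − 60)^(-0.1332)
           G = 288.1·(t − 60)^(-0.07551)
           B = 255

At 9386 K (t = 93.86):
  G = 288.1·(93.86 − 60)^(-0.07551) = 288.1·33.86^(-0.07551) = 288.1·0.76647 = 220.819.
At 7560 K (t = 75.6):
  G = 288.1·(75.6 − 60)^(-0.07551) = 288.1·15.6^(-0.07551) = 288.1·0.81266 = 234.126.
Gain = 234.126 / 220.819 = 1.0603 → 1.060.

1.060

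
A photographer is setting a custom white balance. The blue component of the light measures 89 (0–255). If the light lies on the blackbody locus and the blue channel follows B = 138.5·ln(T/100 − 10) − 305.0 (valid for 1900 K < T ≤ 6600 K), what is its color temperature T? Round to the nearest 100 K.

2700 K

ln(t − 10) = (89 + 305.0) / 138.5 = 2.8448.
t − 10 = e^2.8448 = 17.198, so t = 27.198.
T = 100·t = 2720 K → 2700 K to the nearest 100 K.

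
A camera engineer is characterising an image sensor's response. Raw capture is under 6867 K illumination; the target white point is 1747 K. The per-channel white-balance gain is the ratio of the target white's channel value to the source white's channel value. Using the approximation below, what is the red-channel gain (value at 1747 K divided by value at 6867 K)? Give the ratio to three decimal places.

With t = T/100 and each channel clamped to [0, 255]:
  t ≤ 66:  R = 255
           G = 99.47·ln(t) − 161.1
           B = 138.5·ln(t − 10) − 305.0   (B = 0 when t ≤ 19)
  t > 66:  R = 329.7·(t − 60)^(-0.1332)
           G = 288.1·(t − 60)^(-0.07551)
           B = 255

At 6867 K (t = 68.67):
  R = 329.7·(68.67 − 60)^(-0.1332) = 329.7·8.67^(-0.1332) = 329.7·0.74999 = 247.272.
At 1747 K (t = 17.47):
  R = 255 by definition for t ≤ 66.
Gain = 255.000 / 247.272 = 1.0313 → 1.031.

1.031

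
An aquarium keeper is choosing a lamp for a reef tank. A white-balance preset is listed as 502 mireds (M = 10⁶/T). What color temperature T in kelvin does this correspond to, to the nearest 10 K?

T = 10⁶ / 502 = 1992.03 K → 1990 K.

1990 K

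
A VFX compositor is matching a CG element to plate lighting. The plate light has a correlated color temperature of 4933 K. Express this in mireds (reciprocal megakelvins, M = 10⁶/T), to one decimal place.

202.7 mireds

M = 10⁶ / 4933 = 202.716 → 202.7 mireds.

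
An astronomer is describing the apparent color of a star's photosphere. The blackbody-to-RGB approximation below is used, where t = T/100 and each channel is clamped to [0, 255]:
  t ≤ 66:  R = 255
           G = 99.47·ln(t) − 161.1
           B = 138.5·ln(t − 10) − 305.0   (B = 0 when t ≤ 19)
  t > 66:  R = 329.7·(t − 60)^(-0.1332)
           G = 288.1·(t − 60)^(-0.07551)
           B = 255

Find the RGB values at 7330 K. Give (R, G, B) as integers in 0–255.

(234, 237, 255)

t = 7330/100 = 73.3; the t > 66 branch applies.
R = 329.7·(73.3 − 60)^(-0.1332) = 329.7·13.3^(-0.1332) = 329.7·0.70844 = 233.573.
G = 288.1·(73.3 − 60)^(-0.07551) = 288.1·13.3^(-0.07551) = 288.1·0.82250 = 236.963.
B = 255 by definition for t > 66.
Rounded: (234, 237, 255).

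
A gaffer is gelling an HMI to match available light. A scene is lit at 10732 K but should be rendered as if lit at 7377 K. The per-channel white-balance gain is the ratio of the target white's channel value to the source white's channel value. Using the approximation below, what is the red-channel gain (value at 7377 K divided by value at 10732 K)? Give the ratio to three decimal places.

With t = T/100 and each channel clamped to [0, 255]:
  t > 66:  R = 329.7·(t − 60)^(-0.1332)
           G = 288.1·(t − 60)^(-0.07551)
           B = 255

1.179

At 10732 K (t = 107.32):
  R = 329.7·(107.32 − 60)^(-0.1332) = 329.7·47.32^(-0.1332) = 329.7·0.59825 = 197.244.
At 7377 K (t = 73.77):
  R = 329.7·(73.77 − 60)^(-0.1332) = 329.7·13.77^(-0.1332) = 329.7·0.70517 = 232.495.
Gain = 232.495 / 197.244 = 1.1787 → 1.179.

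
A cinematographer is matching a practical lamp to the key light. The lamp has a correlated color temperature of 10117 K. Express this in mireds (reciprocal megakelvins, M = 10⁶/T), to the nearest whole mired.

99 mireds

M = 10⁶ / 10117 = 98.844 → 99 mireds.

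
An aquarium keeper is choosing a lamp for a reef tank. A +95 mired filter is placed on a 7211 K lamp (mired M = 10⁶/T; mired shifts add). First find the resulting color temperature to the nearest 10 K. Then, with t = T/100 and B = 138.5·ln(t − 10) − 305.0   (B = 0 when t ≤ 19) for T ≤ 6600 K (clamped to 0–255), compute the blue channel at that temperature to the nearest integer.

178

M_in = 10⁶/7211 = 138.68; M_out = 138.68 + (+95) = 233.68.
T_out = 10⁶/233.68 = 4279.4 K → 4280 K; t = 42.8.
B = 138.5·ln(42.8 − 10) − 305.0 = 138.5·ln 32.8 − 305.0 = 138.5·3.4904 − 305.0 = 178.424.
Rounded: 178.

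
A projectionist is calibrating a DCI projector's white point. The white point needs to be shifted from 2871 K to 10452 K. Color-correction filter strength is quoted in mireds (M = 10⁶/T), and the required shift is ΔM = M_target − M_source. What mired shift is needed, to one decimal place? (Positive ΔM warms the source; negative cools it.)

-252.6 mireds

M_source = 10⁶/2871 = 348.311; M_target = 10⁶/10452 = 95.675.
ΔM = 95.675 − 348.311 = -252.635 → -252.6 mireds, a cooling shift.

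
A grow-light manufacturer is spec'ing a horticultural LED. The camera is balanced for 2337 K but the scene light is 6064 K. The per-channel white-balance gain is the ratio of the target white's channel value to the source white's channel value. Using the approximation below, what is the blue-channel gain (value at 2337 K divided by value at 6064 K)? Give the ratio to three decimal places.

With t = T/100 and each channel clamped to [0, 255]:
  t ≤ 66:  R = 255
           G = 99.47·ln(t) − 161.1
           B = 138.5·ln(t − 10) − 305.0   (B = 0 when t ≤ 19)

At 6064 K (t = 60.64):
  B = 138.5·ln(60.64 − 10) − 305.0 = 138.5·ln 50.64 − 305.0 = 138.5·3.9247 − 305.0 = 238.577.
At 2337 K (t = 23.37):
  B = 138.5·ln(23.37 − 10) − 305.0 = 138.5·ln 13.37 − 305.0 = 138.5·2.5930 − 305.0 = 54.132.
Gain = 54.132 / 238.577 = 0.2269 → 0.227.

0.227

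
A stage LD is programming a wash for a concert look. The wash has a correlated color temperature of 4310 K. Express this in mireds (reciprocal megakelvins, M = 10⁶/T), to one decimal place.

232.0 mireds

M = 10⁶ / 4310 = 232.019 → 232.0 mireds.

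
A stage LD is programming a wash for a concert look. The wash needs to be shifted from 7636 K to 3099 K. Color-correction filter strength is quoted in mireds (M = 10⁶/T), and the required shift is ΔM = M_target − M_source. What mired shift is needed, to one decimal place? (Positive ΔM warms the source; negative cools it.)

M_source = 10⁶/7636 = 130.959; M_target = 10⁶/3099 = 322.685.
ΔM = 322.685 − 130.959 = 191.726 → +191.7 mireds, a warming shift.

+191.7 mireds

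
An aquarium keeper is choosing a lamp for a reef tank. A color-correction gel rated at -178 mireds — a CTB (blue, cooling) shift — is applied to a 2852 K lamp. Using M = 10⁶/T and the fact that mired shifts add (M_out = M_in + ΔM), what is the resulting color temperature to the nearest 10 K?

M_in = 10⁶/2852 = 350.63 mireds.
M_out = 350.63 + (-178) = 172.63 mireds.
T_out = 10⁶/172.63 = 5792.7 K → 5790 K.

5790 K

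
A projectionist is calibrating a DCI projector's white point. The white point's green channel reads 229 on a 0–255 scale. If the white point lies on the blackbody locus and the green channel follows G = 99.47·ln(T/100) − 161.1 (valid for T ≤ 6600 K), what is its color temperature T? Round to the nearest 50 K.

ln t = (229 + 161.1) / 99.47 = 3.9218.
t = e^3.9218 = 50.491.
T = 100·t = 5049 K → 5050 K to the nearest 50 K.

5050 K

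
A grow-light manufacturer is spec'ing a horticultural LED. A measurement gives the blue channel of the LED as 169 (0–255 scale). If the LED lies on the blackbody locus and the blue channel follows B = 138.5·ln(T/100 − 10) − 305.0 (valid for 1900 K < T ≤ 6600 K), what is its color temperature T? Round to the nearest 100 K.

4100 K

ln(t − 10) = (169 + 305.0) / 138.5 = 3.4224.
t − 10 = e^3.4224 = 30.642, so t = 40.642.
T = 100·t = 4064 K → 4100 K to the nearest 100 K.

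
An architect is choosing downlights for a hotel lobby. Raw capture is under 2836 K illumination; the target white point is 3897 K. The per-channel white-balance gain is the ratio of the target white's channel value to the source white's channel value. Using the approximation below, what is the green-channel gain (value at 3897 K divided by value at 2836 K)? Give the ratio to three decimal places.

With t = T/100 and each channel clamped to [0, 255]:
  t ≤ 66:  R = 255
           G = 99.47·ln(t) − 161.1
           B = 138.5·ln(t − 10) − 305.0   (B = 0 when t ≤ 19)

At 2836 K (t = 28.36):
  G = 99.47·ln 28.36 − 161.1 = 99.47·3.3450 − 161.1 = 171.625.
At 3897 K (t = 38.97):
  G = 99.47·ln 38.97 − 161.1 = 99.47·3.6628 − 161.1 = 203.238.
Gain = 203.238 / 171.625 = 1.1842 → 1.184.

1.184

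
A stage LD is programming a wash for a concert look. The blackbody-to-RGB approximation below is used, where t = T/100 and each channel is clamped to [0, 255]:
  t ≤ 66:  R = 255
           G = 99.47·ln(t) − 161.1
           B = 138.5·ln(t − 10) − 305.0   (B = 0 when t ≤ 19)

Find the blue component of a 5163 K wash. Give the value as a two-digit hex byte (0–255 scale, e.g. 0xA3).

t = 5163/100 = 51.63; the t ≤ 66 branch applies.
B = 138.5·ln(51.63 − 10) − 305.0 = 138.5·ln 41.63 − 305.0 = 138.5·3.7288 − 305.0 = 211.442.
Rounded: 211; in hex, 0xD3.

0xD3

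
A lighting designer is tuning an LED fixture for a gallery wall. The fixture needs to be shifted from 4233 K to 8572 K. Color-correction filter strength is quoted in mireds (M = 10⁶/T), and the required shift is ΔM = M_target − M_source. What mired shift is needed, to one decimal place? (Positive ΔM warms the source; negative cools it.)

M_source = 10⁶/4233 = 236.239; M_target = 10⁶/8572 = 116.659.
ΔM = 116.659 − 236.239 = -119.580 → -119.6 mireds, a cooling shift.

-119.6 mireds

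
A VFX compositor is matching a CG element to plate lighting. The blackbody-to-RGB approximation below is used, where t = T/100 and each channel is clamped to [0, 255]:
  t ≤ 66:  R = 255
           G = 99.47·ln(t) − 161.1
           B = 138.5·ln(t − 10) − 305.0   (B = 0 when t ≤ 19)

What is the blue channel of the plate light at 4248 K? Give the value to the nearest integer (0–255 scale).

177

t = 4248/100 = 42.48; the t ≤ 66 branch applies.
B = 138.5·ln(42.48 − 10) − 305.0 = 138.5·ln 32.48 − 305.0 = 138.5·3.4806 − 305.0 = 177.066.
Rounded: 177.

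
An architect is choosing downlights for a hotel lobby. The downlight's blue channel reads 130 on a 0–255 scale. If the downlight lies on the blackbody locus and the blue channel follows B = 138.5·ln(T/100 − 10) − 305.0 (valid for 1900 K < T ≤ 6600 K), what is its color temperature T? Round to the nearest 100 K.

3300 K

ln(t − 10) = (130 + 305.0) / 138.5 = 3.1408.
t − 10 = e^3.1408 = 23.122, so t = 33.122.
T = 100·t = 3312 K → 3300 K to the nearest 100 K.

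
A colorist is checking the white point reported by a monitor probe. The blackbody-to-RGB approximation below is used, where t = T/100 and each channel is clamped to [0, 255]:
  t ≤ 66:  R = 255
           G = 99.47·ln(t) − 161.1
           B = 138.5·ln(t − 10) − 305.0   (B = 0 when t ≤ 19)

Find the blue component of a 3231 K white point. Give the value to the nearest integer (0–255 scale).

125

t = 3231/100 = 32.31; the t ≤ 66 branch applies.
B = 138.5·ln(32.31 − 10) − 305.0 = 138.5·ln 22.31 − 305.0 = 138.5·3.1050 − 305.0 = 125.047.
Rounded: 125.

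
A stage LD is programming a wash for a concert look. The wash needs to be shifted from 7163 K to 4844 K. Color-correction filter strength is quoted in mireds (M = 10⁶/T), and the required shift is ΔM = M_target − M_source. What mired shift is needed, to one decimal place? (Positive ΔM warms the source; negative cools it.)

M_source = 10⁶/7163 = 139.606; M_target = 10⁶/4844 = 206.441.
ΔM = 206.441 − 139.606 = 66.835 → +66.8 mireds, a warming shift.

+66.8 mireds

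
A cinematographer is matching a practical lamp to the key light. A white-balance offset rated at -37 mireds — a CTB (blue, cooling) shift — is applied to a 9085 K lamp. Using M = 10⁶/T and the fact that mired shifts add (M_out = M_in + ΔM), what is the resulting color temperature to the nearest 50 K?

M_in = 10⁶/9085 = 110.07 mireds.
M_out = 110.07 + (-37) = 73.07 mireds.
T_out = 10⁶/73.07 = 13685.2 K → 13700 K.

13700 K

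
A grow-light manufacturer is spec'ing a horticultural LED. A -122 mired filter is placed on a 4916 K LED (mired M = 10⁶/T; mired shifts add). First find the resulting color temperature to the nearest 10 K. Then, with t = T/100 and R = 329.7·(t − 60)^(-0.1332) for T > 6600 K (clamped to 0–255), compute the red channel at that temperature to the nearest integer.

M_in = 10⁶/4916 = 203.42; M_out = 203.42 + (-122) = 81.42.
T_out = 10⁶/81.42 = 12282.4 K → 12280 K; t = 122.8.
R = 329.7·(122.8 − 60)^(-0.1332) = 329.7·62.8^(-0.1332) = 329.7·0.57612 = 189.946.
Rounded: 190.

190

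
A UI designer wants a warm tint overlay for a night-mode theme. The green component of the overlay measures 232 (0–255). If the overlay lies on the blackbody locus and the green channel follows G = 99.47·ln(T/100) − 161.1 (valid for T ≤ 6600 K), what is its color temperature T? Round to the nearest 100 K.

ln t = (232 + 161.1) / 99.47 = 3.9519.
t = e^3.9519 = 52.036.
T = 100·t = 5204 K → 5200 K to the nearest 100 K.

5200 K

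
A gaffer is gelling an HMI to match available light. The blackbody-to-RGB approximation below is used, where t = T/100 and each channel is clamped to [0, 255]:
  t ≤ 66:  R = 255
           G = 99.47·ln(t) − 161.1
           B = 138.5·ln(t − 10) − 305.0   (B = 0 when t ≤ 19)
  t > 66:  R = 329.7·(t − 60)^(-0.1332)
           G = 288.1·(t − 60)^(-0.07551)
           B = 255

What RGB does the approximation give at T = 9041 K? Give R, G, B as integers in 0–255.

t = 9041/100 = 90.41; the t > 66 branch applies.
R = 329.7·(90.41 − 60)^(-0.1332) = 329.7·30.41^(-0.1332) = 329.7·0.63454 = 209.209.
G = 288.1·(90.41 − 60)^(-0.07551) = 288.1·30.41^(-0.07551) = 288.1·0.77271 = 222.618.
B = 255 by definition for t > 66.
Rounded: (209, 223, 255).

R=209, G=223, B=255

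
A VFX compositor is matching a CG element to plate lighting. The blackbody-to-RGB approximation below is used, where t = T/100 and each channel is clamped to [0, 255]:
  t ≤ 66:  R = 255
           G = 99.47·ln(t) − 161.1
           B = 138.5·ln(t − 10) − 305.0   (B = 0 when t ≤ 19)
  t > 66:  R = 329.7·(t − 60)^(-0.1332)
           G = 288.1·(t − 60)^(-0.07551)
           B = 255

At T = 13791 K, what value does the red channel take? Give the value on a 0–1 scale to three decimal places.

t = 13791/100 = 137.91; the t > 66 branch applies.
R = 329.7·(137.91 − 60)^(-0.1332) = 329.7·77.91^(-0.1332) = 329.7·0.55981 = 184.569.
On a 0–1 scale: 184.569/255 = 0.7238 → 0.724.

0.724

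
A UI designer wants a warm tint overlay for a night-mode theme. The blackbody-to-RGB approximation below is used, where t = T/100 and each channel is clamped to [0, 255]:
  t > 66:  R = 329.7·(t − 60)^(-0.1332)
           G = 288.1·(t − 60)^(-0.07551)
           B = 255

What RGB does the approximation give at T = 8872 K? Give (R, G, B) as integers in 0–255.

(211, 224, 255)

t = 8872/100 = 88.72; the t > 66 branch applies.
R = 329.7·(88.72 − 60)^(-0.1332) = 329.7·28.72^(-0.1332) = 329.7·0.63940 = 210.809.
G = 288.1·(88.72 − 60)^(-0.07551) = 288.1·28.72^(-0.07551) = 288.1·0.77605 = 223.581.
B = 255 by definition for t > 66.
Rounded: (211, 224, 255).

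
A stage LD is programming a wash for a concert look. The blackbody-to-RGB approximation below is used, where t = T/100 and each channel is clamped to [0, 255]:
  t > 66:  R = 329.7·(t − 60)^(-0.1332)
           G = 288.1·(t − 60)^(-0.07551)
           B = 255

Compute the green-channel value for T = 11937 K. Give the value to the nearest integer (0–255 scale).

212

t = 11937/100 = 119.37; the t > 66 branch applies.
G = 288.1·(119.37 − 60)^(-0.07551) = 288.1·59.37^(-0.07551) = 288.1·0.73465 = 211.651.
Rounded: 212.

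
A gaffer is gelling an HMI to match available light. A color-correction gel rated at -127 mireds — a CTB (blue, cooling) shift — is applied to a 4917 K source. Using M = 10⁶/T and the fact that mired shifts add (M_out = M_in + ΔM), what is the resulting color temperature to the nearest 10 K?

M_in = 10⁶/4917 = 203.38 mireds.
M_out = 203.38 + (-127) = 76.38 mireds.
T_out = 10⁶/76.38 = 13093.1 K → 13090 K.

13090 K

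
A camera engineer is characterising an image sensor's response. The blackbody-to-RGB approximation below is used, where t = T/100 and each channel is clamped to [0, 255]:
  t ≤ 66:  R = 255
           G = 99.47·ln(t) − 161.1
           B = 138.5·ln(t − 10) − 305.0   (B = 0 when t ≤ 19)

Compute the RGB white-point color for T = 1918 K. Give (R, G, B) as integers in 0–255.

(255, 133, 2)

t = 1918/100 = 19.18; the t ≤ 66 branch applies.
R = 255 by definition for t ≤ 66.
G = 99.47·ln 19.18 − 161.1 = 99.47·2.9539 − 161.1 = 132.721.
B = 138.5·ln(19.18 − 10) − 305.0 = 138.5·ln 9.18 − 305.0 = 138.5·2.2170 − 305.0 = 2.058.
Rounded: (255, 133, 2).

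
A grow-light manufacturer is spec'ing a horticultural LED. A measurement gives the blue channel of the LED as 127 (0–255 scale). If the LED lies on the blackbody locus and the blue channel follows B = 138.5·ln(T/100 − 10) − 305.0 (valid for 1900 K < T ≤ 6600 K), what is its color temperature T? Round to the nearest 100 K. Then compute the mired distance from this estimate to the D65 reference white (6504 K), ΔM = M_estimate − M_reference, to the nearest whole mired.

+149 mireds

ln(t − 10) = (127 + 305.0) / 138.5 = 3.1191.
t − 10 = e^3.1191 = 22.627, so t = 32.627.
T = 100·t = 3263 K → 3300 K to the nearest 100 K.
M_estimate = 10⁶/3300 = 303.03; M_reference = 10⁶/6504 = 153.75.
ΔM = 303.03 − 153.75 = 149.28 → +149 mireds.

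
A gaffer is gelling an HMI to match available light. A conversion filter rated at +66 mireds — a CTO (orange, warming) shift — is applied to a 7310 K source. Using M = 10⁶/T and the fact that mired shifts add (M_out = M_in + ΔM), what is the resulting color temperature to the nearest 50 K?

4950 K

M_in = 10⁶/7310 = 136.80 mireds.
M_out = 136.80 + (+66) = 202.80 mireds.
T_out = 10⁶/202.80 = 4931.0 K → 4950 K.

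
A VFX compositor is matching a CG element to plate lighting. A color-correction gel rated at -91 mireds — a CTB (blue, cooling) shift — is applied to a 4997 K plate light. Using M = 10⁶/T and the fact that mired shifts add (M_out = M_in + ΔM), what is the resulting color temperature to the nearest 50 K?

M_in = 10⁶/4997 = 200.12 mireds.
M_out = 200.12 + (-91) = 109.12 mireds.
T_out = 10⁶/109.12 = 9164.2 K → 9150 K.

9150 K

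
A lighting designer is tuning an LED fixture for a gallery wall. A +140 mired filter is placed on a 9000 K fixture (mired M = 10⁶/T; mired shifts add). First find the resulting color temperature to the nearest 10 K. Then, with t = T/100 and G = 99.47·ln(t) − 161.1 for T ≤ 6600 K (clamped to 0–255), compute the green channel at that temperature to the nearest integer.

M_in = 10⁶/9000 = 111.11; M_out = 111.11 + (+140) = 251.11.
T_out = 10⁶/251.11 = 3982.3 K → 3980 K; t = 39.8.
G = 99.47·ln 39.8 − 161.1 = 99.47·3.6839 − 161.1 = 205.334.
Rounded: 205.

205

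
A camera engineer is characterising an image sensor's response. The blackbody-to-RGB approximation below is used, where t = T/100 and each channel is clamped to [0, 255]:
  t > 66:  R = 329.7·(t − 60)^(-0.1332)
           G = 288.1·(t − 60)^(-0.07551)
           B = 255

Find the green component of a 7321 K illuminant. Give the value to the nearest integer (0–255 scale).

t = 7321/100 = 73.21; the t > 66 branch applies.
G = 288.1·(73.21 − 60)^(-0.07551) = 288.1·13.21^(-0.07551) = 288.1·0.82293 = 237.085.
Rounded: 237.

237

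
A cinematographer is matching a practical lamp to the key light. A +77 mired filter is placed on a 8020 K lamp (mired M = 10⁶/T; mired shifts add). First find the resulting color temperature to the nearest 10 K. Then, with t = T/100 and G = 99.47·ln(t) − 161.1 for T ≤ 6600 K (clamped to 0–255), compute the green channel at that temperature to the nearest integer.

M_in = 10⁶/8020 = 124.69; M_out = 124.69 + (+77) = 201.69.
T_out = 10⁶/201.69 = 4958.1 K → 4960 K; t = 49.6.
G = 99.47·ln 49.6 − 161.1 = 99.47·3.9040 − 161.1 = 227.230.
Rounded: 227.

227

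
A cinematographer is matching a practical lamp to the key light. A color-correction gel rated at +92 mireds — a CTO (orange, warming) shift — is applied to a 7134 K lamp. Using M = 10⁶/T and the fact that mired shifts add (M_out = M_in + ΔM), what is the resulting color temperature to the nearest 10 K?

M_in = 10⁶/7134 = 140.17 mireds.
M_out = 140.17 + (+92) = 232.17 mireds.
T_out = 10⁶/232.17 = 4307.1 K → 4310 K.

4310 K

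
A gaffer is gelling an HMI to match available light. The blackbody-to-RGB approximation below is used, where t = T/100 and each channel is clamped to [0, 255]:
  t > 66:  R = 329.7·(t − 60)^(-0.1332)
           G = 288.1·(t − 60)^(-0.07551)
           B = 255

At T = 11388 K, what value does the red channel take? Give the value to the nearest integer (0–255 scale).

t = 11388/100 = 113.88; the t > 66 branch applies.
R = 329.7·(113.88 − 60)^(-0.1332) = 329.7·53.88^(-0.1332) = 329.7·0.58800 = 193.862.
Rounded: 194.

194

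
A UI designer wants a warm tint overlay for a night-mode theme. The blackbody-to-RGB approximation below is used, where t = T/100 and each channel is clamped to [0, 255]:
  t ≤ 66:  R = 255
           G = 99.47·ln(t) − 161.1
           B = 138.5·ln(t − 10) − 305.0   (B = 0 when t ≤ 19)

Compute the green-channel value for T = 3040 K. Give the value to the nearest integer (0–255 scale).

t = 3040/100 = 30.4; the t ≤ 66 branch applies.
G = 99.47·ln 30.4 − 161.1 = 99.47·3.4144 − 161.1 = 178.535.
Rounded: 179.

179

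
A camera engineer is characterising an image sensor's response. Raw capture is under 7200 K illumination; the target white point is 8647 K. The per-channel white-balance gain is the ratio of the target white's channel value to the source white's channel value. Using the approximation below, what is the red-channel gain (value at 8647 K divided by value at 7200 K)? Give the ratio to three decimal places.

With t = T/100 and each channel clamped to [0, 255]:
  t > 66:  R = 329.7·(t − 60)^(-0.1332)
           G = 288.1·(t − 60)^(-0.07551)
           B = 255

At 7200 K (t = 72):
  R = 329.7·(72 − 60)^(-0.1332) = 329.7·12^(-0.1332) = 329.7·0.71821 = 236.795.
At 8647 K (t = 86.47):
  R = 329.7·(86.47 − 60)^(-0.1332) = 329.7·26.47^(-0.1332) = 329.7·0.64638 = 213.112.
Gain = 213.112 / 236.795 = 0.9000 → 0.900.

0.900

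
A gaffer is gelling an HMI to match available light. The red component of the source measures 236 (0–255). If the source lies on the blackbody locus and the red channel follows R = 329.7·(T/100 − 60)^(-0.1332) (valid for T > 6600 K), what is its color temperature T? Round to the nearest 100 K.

(t − 60)^(-0.1332) = 236/329.7 = 0.71580.
t − 60 = 0.71580^(1/-0.1332) = 0.71580^(-7.508) = 12.307, so t = 72.307.
T = 100·t = 7231 K → 7200 K to the nearest 100 K.

7200 K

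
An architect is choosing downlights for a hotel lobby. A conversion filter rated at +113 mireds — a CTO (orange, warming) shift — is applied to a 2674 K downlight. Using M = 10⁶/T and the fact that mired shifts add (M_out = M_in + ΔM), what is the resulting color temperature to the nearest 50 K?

2050 K

M_in = 10⁶/2674 = 373.97 mireds.
M_out = 373.97 + (+113) = 486.97 mireds.
T_out = 10⁶/486.97 = 2053.5 K → 2050 K.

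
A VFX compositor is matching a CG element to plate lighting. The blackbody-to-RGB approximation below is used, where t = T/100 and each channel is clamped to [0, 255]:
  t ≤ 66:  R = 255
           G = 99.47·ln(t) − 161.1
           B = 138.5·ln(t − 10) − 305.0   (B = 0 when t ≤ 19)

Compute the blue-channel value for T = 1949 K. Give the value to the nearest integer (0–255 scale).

7

t = 1949/100 = 19.49; the t ≤ 66 branch applies.
B = 138.5·ln(19.49 − 10) − 305.0 = 138.5·ln 9.49 − 305.0 = 138.5·2.2502 − 305.0 = 6.658.
Rounded: 7.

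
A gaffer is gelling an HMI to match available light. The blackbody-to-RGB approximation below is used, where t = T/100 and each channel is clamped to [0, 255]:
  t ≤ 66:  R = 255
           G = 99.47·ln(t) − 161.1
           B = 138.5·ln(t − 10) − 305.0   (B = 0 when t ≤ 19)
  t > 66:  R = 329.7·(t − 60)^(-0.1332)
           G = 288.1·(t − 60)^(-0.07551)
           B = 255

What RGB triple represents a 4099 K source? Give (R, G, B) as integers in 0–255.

t = 4099/100 = 40.99; the t ≤ 66 branch applies.
R = 255 by definition for t ≤ 66.
G = 99.47·ln 40.99 − 161.1 = 99.47·3.7133 − 161.1 = 208.265.
B = 138.5·ln(40.99 − 10) − 305.0 = 138.5·ln 30.99 − 305.0 = 138.5·3.4337 − 305.0 = 170.563.
Rounded: (255, 208, 171).

(255, 208, 171)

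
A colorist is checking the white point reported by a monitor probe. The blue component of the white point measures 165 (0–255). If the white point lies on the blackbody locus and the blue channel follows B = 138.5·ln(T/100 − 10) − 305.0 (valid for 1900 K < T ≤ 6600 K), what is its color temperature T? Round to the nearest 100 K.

4000 K

ln(t − 10) = (165 + 305.0) / 138.5 = 3.3935.
t − 10 = e^3.3935 = 29.770, so t = 39.770.
T = 100·t = 3977 K → 4000 K to the nearest 100 K.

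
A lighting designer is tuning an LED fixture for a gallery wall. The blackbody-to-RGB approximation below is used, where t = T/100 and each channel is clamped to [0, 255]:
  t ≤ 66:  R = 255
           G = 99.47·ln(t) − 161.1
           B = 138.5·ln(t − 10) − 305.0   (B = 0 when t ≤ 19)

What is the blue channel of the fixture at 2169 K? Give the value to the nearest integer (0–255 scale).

36

t = 2169/100 = 21.69; the t ≤ 66 branch applies.
B = 138.5·ln(21.69 − 10) − 305.0 = 138.5·ln 11.69 − 305.0 = 138.5·2.4587 − 305.0 = 35.535.
Rounded: 36.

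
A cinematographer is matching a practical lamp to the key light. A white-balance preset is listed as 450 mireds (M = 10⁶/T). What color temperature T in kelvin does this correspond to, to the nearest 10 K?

T = 10⁶ / 450 = 2222.22 K → 2220 K.

2220 K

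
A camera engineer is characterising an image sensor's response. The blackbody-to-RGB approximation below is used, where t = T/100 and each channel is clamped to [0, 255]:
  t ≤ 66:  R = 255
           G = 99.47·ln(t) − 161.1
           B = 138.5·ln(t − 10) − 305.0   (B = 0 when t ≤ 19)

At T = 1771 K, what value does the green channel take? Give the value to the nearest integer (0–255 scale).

t = 1771/100 = 17.71; the t ≤ 66 branch applies.
G = 99.47·ln 17.71 − 161.1 = 99.47·2.8741 − 161.1 = 124.790.
Rounded: 125.

125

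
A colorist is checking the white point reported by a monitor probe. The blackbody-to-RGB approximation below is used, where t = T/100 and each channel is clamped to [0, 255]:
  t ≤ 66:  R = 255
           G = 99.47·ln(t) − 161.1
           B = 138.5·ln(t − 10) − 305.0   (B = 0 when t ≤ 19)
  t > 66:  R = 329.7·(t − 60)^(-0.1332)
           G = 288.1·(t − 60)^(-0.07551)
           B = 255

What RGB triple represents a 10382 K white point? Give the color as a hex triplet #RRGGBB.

t = 10382/100 = 103.82; the t > 66 branch applies.
R = 329.7·(103.82 − 60)^(-0.1332) = 329.7·43.82^(-0.1332) = 329.7·0.60441 = 199.273.
G = 288.1·(103.82 − 60)^(-0.07551) = 288.1·43.82^(-0.07551) = 288.1·0.75169 = 216.561.
B = 255 by definition for t > 66.
Rounded: (199, 217, 255).
In hex: #C7D9FF.

#C7D9FF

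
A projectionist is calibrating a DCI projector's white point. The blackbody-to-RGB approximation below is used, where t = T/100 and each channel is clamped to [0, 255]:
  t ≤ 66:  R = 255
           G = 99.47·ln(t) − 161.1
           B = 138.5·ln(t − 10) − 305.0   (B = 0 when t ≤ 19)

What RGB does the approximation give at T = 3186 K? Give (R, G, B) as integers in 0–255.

t = 3186/100 = 31.86; the t ≤ 66 branch applies.
R = 255 by definition for t ≤ 66.
G = 99.47·ln 31.86 − 161.1 = 99.47·3.4614 − 161.1 = 183.201.
B = 138.5·ln(31.86 − 10) − 305.0 = 138.5·ln 21.86 − 305.0 = 138.5·3.0847 − 305.0 = 122.225.
Rounded: (255, 183, 122).

(255, 183, 122)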